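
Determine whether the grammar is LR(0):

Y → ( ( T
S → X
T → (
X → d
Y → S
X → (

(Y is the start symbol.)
A grammar is LR(0) if no state in the canonical LR(0) collection has:
  - both a shift item (dot before a terminal) and a complete item (shift-reduce conflict), or
  - two or more complete items (reduce-reduce conflict; the accept item [Y' → Y .] counts as a complete item here).

Augment with Y' → Y and build the canonical LR(0) collection (I0 = CLOSURE({[Y' → . Y]}), then GOTO on every symbol after a dot until no new states appear). It has 9 states:
  I0: { [S → . X], [X → . (], [X → . d], [Y → . ( ( T], [Y → . S], [Y' → . Y] }  — shift
  I1: { [X → ( .], [Y → ( . ( T] }  — shift, reduce
  I2: { [Y → S .] }  — reduce
  I3: { [S → X .] }  — reduce
  I4: { [Y' → Y .] }  — accept
  I5: { [X → d .] }  — reduce
  I6: { [T → . (], [Y → ( ( . T] }  — shift
  I7: { [T → ( .] }  — reduce
  I8: { [Y → ( ( T .] }  — reduce

Conflict in state I1:
  Shift-reduce conflict between [X → ( .] and [Y → ( . ( T]
So the grammar is NOT LR(0).

Answer: No. Shift-reduce conflict between [X → ( .] and [Y → ( . ( T]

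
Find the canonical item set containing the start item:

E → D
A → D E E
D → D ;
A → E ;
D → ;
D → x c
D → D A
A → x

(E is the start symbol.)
{ [D → . ;], [D → . D ;], [D → . D A], [D → . x c], [E → . D], [E' → . E] }

First, augment the grammar with E' → E
I₀ = CLOSURE({ [E' → . E] }):
  [E' → . E] has the dot before E: add [E → . D]
  [E → . D] has the dot before D: add [D → . D ;], [D → . ;], [D → . x c], [D → . D A]
No further items can be added.

I₀ = { [D → . ;], [D → . D ;], [D → . D A], [D → . x c], [E → . D], [E' → . E] }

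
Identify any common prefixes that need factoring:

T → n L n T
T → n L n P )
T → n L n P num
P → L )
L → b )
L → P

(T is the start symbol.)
Yes, T has productions with common prefix 'n L n'

Left-factoring is needed when two productions for the same non-terminal
share a common prefix on the right-hand side.

Productions for T:
  T → n L n T
  T → n L n P )
  T → n L n P num
Productions for L:
  L → b )
  L → P

Found common prefix 'n L n' in productions for T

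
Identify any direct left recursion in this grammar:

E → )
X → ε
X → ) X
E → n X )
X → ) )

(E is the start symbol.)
Direct left recursion occurs when N → N α for some non-terminal N (the right-hand side begins with the left-hand side itself).

E → ): starts with ')'
X → ε: starts with ε
X → ) X: starts with ')'
E → n X ): starts with n
X → ) ): starts with ')'

No direct left recursion found.

Answer: No direct left recursion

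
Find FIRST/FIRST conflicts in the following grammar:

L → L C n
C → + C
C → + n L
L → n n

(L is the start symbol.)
A FIRST/FIRST conflict occurs when two productions N → α and N → β for the same non-terminal have FIRST(α) ∩ FIRST(β) ≠ ∅ (with ε ∈ FIRST of a nullable right-hand side, so two nullable alternatives also conflict).

FIRST sets of the non-terminals at (or reachable through a nullable prefix from) the front of some alternative:
  FIRST(L) = { 'n' }

Productions for L:
  L → L C n: FIRST = { 'n' }
  L → n n: FIRST = { 'n' }
Productions for C:
  C → + C: FIRST = { '+' }
  C → + n L: FIRST = { '+' }

Conflict for L: L → L C n and L → n n
  Overlap: { 'n' }
Conflict for C: C → + C and C → + n L
  Overlap: { '+' }

Answer: Yes. L → L C n / L → n n on { 'n' }; C → '+' C / C → '+' n L on { '+' }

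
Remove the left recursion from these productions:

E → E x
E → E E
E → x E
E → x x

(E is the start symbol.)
E → x E E'
E → x x E'
E' → x E'
E' → E E'
E' → ε

E is directly left-recursive. The standard transformation for
  A → A α₁ | ... | A α_m | β₁ | ... | β_n
is
  A  → β₁ A' | ... | β_n A'
  A' → α₁ A' | ... | α_m A' | ε

E → x E becomes E → x E E'
E → x x becomes E → x x E'
E → E x becomes E' → x E'
E → E E becomes E' → E E'
Add E' → ε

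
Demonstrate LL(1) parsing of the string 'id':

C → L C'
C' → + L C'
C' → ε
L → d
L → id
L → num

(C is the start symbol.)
Stack is shown with the top on the left.

Stack    Input  Action
----------------------
C $      id $   output C → L C'
L C' $   id $   output L → id
id C' $  id $   match 'id'
C' $     $      output C' → ε
$        $      accept

The string is accepted.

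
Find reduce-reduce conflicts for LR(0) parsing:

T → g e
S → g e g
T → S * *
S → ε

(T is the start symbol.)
Augment with T' → T and build the canonical LR(0) collection (I0 = CLOSURE({[T' → . T]}), then GOTO on every symbol after a dot until no new states appear). It has 8 states:
  I0: { [S → . g e g], [S → .], [T → . S * *], [T → . g e], [T' → . T] }  — shift, reduce
  I1: { [T → S . * *] }  — shift
  I2: { [T' → T .] }  — accept
  I3: { [S → g . e g], [T → g . e] }  — shift
  I4: { [S → g e . g], [T → g e .] }  — shift, reduce
  I5: { [S → g e g .] }  — reduce
  I6: { [T → S * . *] }  — shift
  I7: { [T → S * * .] }  — reduce

No state contains more than one complete item.

Answer: No reduce-reduce conflicts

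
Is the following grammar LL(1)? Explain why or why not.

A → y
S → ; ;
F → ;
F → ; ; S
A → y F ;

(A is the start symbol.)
No. Predict set conflict for A: { 'y' }

A grammar is LL(1) if for each non-terminal N with multiple productions, the predict sets of those productions are pairwise disjoint, where PREDICT(N → α) = (FIRST(α) \ {ε}) ∪ (FOLLOW(N) if α ⇒* ε).

For A:
  PREDICT(A → y) = { 'y' }
  PREDICT(A → y F ';') = { 'y' }
For F:
  PREDICT(F → ';') = { ';' }
  PREDICT(F → ';' ';' S) = { ';' }
S has a single production, so nothing to check there.

Conflict found: Predict set conflict for A: { 'y' }
The grammar is NOT LL(1).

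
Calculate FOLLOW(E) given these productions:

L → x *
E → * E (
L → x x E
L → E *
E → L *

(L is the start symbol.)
{ $, '(', '*' }

In E → * E (: E is followed by '(', add FIRST('(') \ {ε} = { '(' }
In L → x x E: E is at the end, add FOLLOW(L)
In L → E *: E is followed by '*', add FIRST('*') \ {ε} = { '*' }

The FOLLOW sets referred to above (computed the same way, to a fixed point):
  FOLLOW(L) = { $, '*' }

Taking the union: FOLLOW(E) = { $, '(', '*' }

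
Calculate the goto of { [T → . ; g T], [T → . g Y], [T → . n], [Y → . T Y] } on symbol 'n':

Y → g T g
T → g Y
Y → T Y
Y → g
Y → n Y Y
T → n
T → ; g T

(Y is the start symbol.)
GOTO(I, 'n') = CLOSURE({ [A → αX.β] : [A → α.Xβ] ∈ I, X = 'n' })

Items with dot before 'n', with the dot advanced:
  [T → . n] → [T → n .]
Closure adds nothing (no advanced item has the dot before a non-terminal).

GOTO = { [T → n .] }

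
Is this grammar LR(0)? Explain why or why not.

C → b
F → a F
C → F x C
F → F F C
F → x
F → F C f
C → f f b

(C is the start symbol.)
No. Shift-reduce conflict between [F → a F .] and [C → . b]

A grammar is LR(0) if no state in the canonical LR(0) collection has:
  - both a shift item (dot before a terminal) and a complete item (shift-reduce conflict), or
  - two or more complete items (reduce-reduce conflict; the accept item [C' → C .] counts as a complete item here).

Augment with C' → C and build the canonical LR(0) collection (I0 = CLOSURE({[C' → . C]}), then GOTO on every symbol after a dot until no new states appear). It has 16 states:
  I0: { [C → . F x C], [C → . b], [C → . f f b], [C' → . C], [F → . F C f], [F → . F F C], [F → . a F], [F → . x] }  — shift
  I1: { [C' → C .] }  — accept
  I2: { [C → . F x C], [C → . b], [C → . f f b], [C → F . x C], [F → . F C f], [F → . F F C], [F → . a F], [F → . x], [F → F . C f], [F → F . F C] }  — shift
  I3: { [F → . F C f], [F → . F F C], [F → . a F], [F → . x], [F → a . F] }  — shift
  I4: { [C → b .] }  — reduce
  I5: { [C → f . f b] }  — shift
  I6: { [F → x .] }  — reduce
  I7: { [C → f f . b] }  — shift
  I8: { [C → f f b .] }  — reduce
  I9: { [C → . F x C], [C → . b], [C → . f f b], [F → . F C f], [F → . F F C], [F → . a F], [F → . x], [F → F . C f], [F → F . F C], [F → a F .] }  — shift, reduce
  I10: { [F → F C . f] }  — shift
  I11: { [C → . F x C], [C → . b], [C → . f f b], [C → F . x C], [F → . F C f], [F → . F F C], [F → . a F], [F → . x], [F → F . C f], [F → F . F C], [F → F F . C] }  — shift
  I12: { [F → F C . f], [F → F F C .] }  — shift, reduce
  I13: { [C → . F x C], [C → . b], [C → . f f b], [C → F x . C], [F → . F C f], [F → . F F C], [F → . a F], [F → . x], [F → x .] }  — shift, reduce
  I14: { [C → F x C .] }  — reduce
  I15: { [F → F C f .] }  — reduce

Conflict in state I9:
  Shift-reduce conflict between [F → a F .] and [C → . b]
So the grammar is NOT LR(0).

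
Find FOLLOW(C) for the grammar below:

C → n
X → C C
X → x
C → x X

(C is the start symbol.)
C is the start symbol, so $ ∈ FOLLOW(C).
In X → C C: C is followed by C, add FIRST(C) \ {ε} = { 'n', 'x' }
In X → C C: C is at the end, add FOLLOW(X)

The FOLLOW sets referred to above (computed the same way, to a fixed point):
  FOLLOW(X) = { $, 'n', 'x' }

Taking the union: FOLLOW(C) = { $, 'n', 'x' }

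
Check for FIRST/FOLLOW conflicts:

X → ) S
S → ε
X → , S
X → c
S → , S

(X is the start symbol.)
No FIRST/FOLLOW conflicts.

Nullable non-terminals: S.

S: nullable alternative(s) S → ε; FOLLOW(S) = { $ }
  S → ε: FIRST \ {ε} = { } — this is the only nullable alternative, skip
  S → , S: FIRST \ {ε} = { ',' } — disjoint from FOLLOW(S)

X has no nullable alternative, so no FIRST/FOLLOW check is needed there.

No FIRST/FOLLOW conflicts found.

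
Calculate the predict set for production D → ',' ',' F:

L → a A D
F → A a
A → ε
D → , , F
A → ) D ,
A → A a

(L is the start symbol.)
PREDICT(D → ',' ',' F) = (FIRST(RHS) \ {ε}) ∪ (FOLLOW(D) if ε ∈ FIRST(RHS), i.e. RHS ⇒* ε)
FIRST(',' ',' F) = { ',' }
ε ∉ FIRST(',' ',' F), so FOLLOW(D) is not added.
PREDICT(D → ',' ',' F) = { ',' }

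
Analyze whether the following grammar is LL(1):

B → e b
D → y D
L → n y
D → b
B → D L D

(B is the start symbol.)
Yes, the grammar is LL(1).

A grammar is LL(1) if for each non-terminal N with multiple productions, the predict sets of those productions are pairwise disjoint, where PREDICT(N → α) = (FIRST(α) \ {ε}) ∪ (FOLLOW(N) if α ⇒* ε).

Relevant sets:
  FIRST(D) = { 'b', 'y' }

For B:
  PREDICT(B → e b) = { 'e' }
  PREDICT(B → D L D) = { 'b', 'y' }
For D:
  PREDICT(D → y D) = { 'y' }
  PREDICT(D → b) = { 'b' }
L has a single production, so nothing to check there.

All predict sets are disjoint. The grammar IS LL(1).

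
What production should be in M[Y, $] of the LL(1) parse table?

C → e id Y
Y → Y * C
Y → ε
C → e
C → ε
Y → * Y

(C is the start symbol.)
Y → ε

To find M[Y, $], we find productions for Y where $ is in the predict set (PREDICT(N → α) = (FIRST(α) \ {ε}) ∪ (FOLLOW(N) if α ⇒* ε)).

Relevant sets:
  FIRST(Y) = { '*', ε }
  FOLLOW(Y) = { $, '*' }

Y → Y * C: PREDICT = { '*' }
Y → ε: PREDICT = { $, '*' }
  $ is in predict set, so this production goes in M[Y, $]
Y → * Y: PREDICT = { '*' }

M[Y, $] = Y → ε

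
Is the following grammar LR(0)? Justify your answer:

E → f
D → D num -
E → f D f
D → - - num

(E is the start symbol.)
No. Shift-reduce conflict between [E → f .] and [D → . - - num]

Augment with E' → E and build the canonical LR(0) collection (I0 = CLOSURE({[E' → . E]}), then GOTO on every symbol after a dot until no new states appear). It has 10 states:
  I0: { [E → . f D f], [E → . f], [E' → . E] }  — shift
  I1: { [E' → E .] }  — accept
  I2: { [D → . - - num], [D → . D num -], [E → f . D f], [E → f .] }  — shift, reduce
  I3: { [D → - . - num] }  — shift
  I4: { [D → D . num -], [E → f D . f] }  — shift
  I5: { [E → f D f .] }  — reduce
  I6: { [D → D num . -] }  — shift
  I7: { [D → D num - .] }  — reduce
  I8: { [D → - - . num] }  — shift
  I9: { [D → - - num .] }  — reduce

Conflict in state I2:
  Shift-reduce conflict between [E → f .] and [D → . - - num]
So the grammar is NOT LR(0).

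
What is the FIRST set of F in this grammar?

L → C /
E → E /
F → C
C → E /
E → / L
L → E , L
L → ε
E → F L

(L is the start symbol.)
FIRST sets of the other non-terminals involved (by the same procedure, iterated to a fixed point):
  FIRST(C) = { '/' }

From F → C:
  - C is a non-terminal: add FIRST(C) \ {ε} = { '/' }
    C is not nullable, so stop

Collecting: FIRST(F) = { '/' }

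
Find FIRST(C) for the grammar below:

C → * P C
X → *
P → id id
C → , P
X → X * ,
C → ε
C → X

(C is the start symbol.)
FIRST sets of the other non-terminals involved (by the same procedure, iterated to a fixed point):
  FIRST(X) = { '*' }

From C → * P C:
  - '*' is a terminal: add '*' and stop
From C → , P:
  - ',' is a terminal: add ',' and stop
From C → ε:
  - ε-production, so ε ∈ FIRST(C)
From C → X:
  - X is a non-terminal: add FIRST(X) \ {ε} = { '*' }
    X is not nullable, so stop

Collecting: FIRST(C) = { '*', ',', ε }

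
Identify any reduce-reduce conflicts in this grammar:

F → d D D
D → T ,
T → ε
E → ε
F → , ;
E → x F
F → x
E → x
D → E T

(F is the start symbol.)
Yes — I3: [E → .] vs [T → .]; I5: [E → .] vs [T → .]

Augment with F' → F and build the canonical LR(0) collection (I0 = CLOSURE({[F' → . F]}), then GOTO on every symbol after a dot until no new states appear). It has 14 states:
  I0: { [F → . , ;], [F → . d D D], [F → . x], [F' → . F] }  — shift
  I1: { [F → , . ;] }  — shift
  I2: { [F' → F .] }  — accept
  I3: { [D → . E T], [D → . T ,], [E → . x F], [E → . x], [E → .], [F → d . D D], [T → .] }  — shift, 2 reduces
  I4: { [F → x .] }  — reduce
  I5: { [D → . E T], [D → . T ,], [E → . x F], [E → . x], [E → .], [F → d D . D], [T → .] }  — shift, 2 reduces
  I6: { [D → E . T], [T → .] }  — reduce
  I7: { [D → T . ,] }  — shift
  I8: { [E → x . F], [E → x .], [F → . , ;], [F → . d D D], [F → . x] }  — shift, reduce
  I9: { [E → x F .] }  — reduce
  I10: { [D → T , .] }  — reduce
  I11: { [D → E T .] }  — reduce
  I12: { [F → d D D .] }  — reduce
  I13: { [F → , ; .] }  — reduce

I3 contains complete items [E → .], [T → .] — reduce-reduce conflict.
I5 contains complete items [E → .], [T → .] — reduce-reduce conflict.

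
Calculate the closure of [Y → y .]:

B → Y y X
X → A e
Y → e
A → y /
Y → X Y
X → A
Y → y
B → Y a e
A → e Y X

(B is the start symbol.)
Start with: [Y → y .]
The dot is at the end, so nothing is added.

CLOSURE = { [Y → y .] }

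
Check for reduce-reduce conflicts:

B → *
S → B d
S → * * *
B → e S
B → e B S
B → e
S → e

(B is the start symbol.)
Augment with B' → B and build the canonical LR(0) collection (I0 = CLOSURE({[B' → . B]}), then GOTO on every symbol after a dot until no new states appear). It has 13 states:
  I0: { [B → . *], [B → . e B S], [B → . e S], [B → . e], [B' → . B] }  — shift
  I1: { [B → * .] }  — reduce
  I2: { [B' → B .] }  — accept
  I3: { [B → . *], [B → . e B S], [B → . e S], [B → . e], [B → e . B S], [B → e . S], [B → e .], [S → . * * *], [S → . B d], [S → . e] }  — shift, reduce
  I4: { [B → * .], [S → * . * *] }  — shift, reduce
  I5: { [B → . *], [B → . e B S], [B → . e S], [B → . e], [B → e B . S], [S → . * * *], [S → . B d], [S → . e], [S → B . d] }  — shift
  I6: { [B → e S .] }  — reduce
  I7: { [B → . *], [B → . e B S], [B → . e S], [B → . e], [B → e . B S], [B → e . S], [B → e .], [S → . * * *], [S → . B d], [S → . e], [S → e .] }  — shift, 2 reduces
  I8: { [S → B . d] }  — shift
  I9: { [B → e B S .] }  — reduce
  I10: { [S → B d .] }  — reduce
  I11: { [S → * * . *] }  — shift
  I12: { [S → * * * .] }  — reduce

I7 contains complete items [B → e .], [S → e .] — reduce-reduce conflict.

Answer: Yes — I7: [B → e .] vs [S → e .]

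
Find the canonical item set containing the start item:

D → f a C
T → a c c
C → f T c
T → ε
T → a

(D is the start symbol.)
{ [D → . f a C], [D' → . D] }

First, augment the grammar with D' → D
I₀ = CLOSURE({ [D' → . D] }):
  [D' → . D] has the dot before D: add [D → . f a C]
No further items can be added.

I₀ = { [D → . f a C], [D' → . D] }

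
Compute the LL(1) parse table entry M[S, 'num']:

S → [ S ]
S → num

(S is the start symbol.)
S → num

To find M[S, 'num'], we find productions for S where 'num' is in the predict set (PREDICT(N → α) = (FIRST(α) \ {ε}) ∪ (FOLLOW(N) if α ⇒* ε)).

S → [ S ]: PREDICT = { '[' }
S → num: PREDICT = { 'num' }
  'num' is in predict set, so this production goes in M[S, 'num']

M[S, 'num'] = S → num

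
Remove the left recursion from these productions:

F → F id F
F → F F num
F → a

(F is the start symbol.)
F is directly left-recursive. The standard transformation for
  A → A α₁ | ... | A α_m | β₁ | ... | β_n
is
  A  → β₁ A' | ... | β_n A'
  A' → α₁ A' | ... | α_m A' | ε

F → a becomes F → a F'
F → F id F becomes F' → id F F'
F → F F num becomes F' → F num F'
Add F' → ε

Resulting grammar:
F → a F'
F' → id F F'
F' → F num F'
F' → ε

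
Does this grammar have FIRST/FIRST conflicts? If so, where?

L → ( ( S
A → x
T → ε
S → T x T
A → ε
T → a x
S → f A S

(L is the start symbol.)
No FIRST/FIRST conflicts.

A FIRST/FIRST conflict occurs when two productions N → α and N → β for the same non-terminal have FIRST(α) ∩ FIRST(β) ≠ ∅ (with ε ∈ FIRST of a nullable right-hand side, so two nullable alternatives also conflict).

FIRST sets of the non-terminals at (or reachable through a nullable prefix from) the front of some alternative:
  FIRST(T) = { 'a', ε }

Productions for A:
  A → x: FIRST = { 'x' }
  A → ε: FIRST = { ε }
Productions for T:
  T → ε: FIRST = { ε }
  T → a x: FIRST = { 'a' }
Productions for S:
  S → T x T: FIRST = { 'a', 'x' }
  S → f A S: FIRST = { 'f' }
L has only one production, so no FIRST/FIRST conflict is possible there.

All alternatives of each non-terminal have pairwise disjoint FIRST sets.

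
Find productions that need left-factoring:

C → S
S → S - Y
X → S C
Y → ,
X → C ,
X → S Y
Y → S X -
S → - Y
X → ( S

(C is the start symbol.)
Left-factoring is needed when two productions for the same non-terminal
share a common prefix on the right-hand side.

Productions for S:
  S → S - Y
  S → - Y
Productions for X:
  X → S C
  X → C ,
  X → S Y
  X → ( S
Productions for Y:
  Y → ,
  Y → S X -

Found common prefix 'S' in productions for X

Answer: Yes, X has productions with common prefix 'S'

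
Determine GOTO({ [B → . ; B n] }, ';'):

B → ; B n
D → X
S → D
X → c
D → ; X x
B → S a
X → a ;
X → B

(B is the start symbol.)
GOTO(I, ';') = CLOSURE({ [A → αX.β] : [A → α.Xβ] ∈ I, X = ';' })

Items with dot before ';', with the dot advanced:
  [B → . ; B n] → [B → ; . B n]
Closure of the advanced items:
  [B → ; . B n] has the dot before B: add [B → . ; B n], [B → . S a]
  [B → . S a] has the dot before S: add [S → . D]
  [S → . D] has the dot before D: add [D → . X], [D → . ; X x]
  [D → . X] has the dot before X: add [X → . c], [X → . a ;], [X → . B]

GOTO = { [B → . ; B n], [B → . S a], [B → ; . B n], [D → . ; X x], [D → . X], [S → . D], [X → . B], [X → . a ;], [X → . c] }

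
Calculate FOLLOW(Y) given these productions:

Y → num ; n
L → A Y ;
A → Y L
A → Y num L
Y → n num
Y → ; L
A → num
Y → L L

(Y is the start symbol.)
{ $, ';', 'n', 'num' }

To compute FOLLOW(Y), find every occurrence of Y on a right-hand side N → α Y β: add FIRST(β) \ {ε}, and if β is empty or nullable also add FOLLOW(N). Iterate to a fixed point.

Y is the start symbol, so $ ∈ FOLLOW(Y).
In L → A Y ;: Y is followed by ';', add FIRST(';') \ {ε} = { ';' }
In A → Y L: Y is followed by L, add FIRST(L) \ {ε} = { ';', 'n', 'num' }
In A → Y num L: Y is followed by num L, add FIRST(num L) \ {ε} = { 'num' }

Taking the union: FOLLOW(Y) = { $, ';', 'n', 'num' }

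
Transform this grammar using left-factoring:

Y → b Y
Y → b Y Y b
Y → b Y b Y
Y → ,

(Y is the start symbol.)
Y → b Y Y'
Y' → ε
Y' → Y b
Y' → b Y
Y → ,

Left-factoring transforms A → αβ₁ | αβ₂ into A → αA' and A' → β₁ | β₂
(α is the longest common prefix among the alternatives). Repeat until
no nonterminal has two alternatives with a common prefix.

Round 1: Y has alternatives sharing prefix 'b Y'. Introduce Y': Y → b Y Y'
  Add: Y' → ε
  Add: Y' → Y b
  Add: Y' → b Y

No remaining common prefixes — done.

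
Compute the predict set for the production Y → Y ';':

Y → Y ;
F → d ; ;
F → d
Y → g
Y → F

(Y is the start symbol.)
PREDICT(Y → Y ';') = (FIRST(RHS) \ {ε}) ∪ (FOLLOW(Y) if ε ∈ FIRST(RHS), i.e. RHS ⇒* ε)
FIRST(Y) = { 'd', 'g' }
FIRST(Y ';') = { 'd', 'g' }
ε ∉ FIRST(Y ';'), so FOLLOW(Y) is not added.
PREDICT(Y → Y ';') = { 'd', 'g' }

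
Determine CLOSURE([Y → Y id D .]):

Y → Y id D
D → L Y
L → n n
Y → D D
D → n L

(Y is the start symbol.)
{ [Y → Y id D .] }

To compute CLOSURE, for each item [A → α.Bβ] where B is a non-terminal, add [B → .γ] for all productions B → γ; repeat for the newly added items until nothing changes.

Start with: [Y → Y id D .]
The dot is at the end, so nothing is added.

CLOSURE = { [Y → Y id D .] }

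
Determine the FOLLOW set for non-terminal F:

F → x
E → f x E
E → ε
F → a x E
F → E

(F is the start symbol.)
F is the start symbol, so $ ∈ FOLLOW(F).
F does not occur on any right-hand side.

Taking the union: FOLLOW(F) = { $ }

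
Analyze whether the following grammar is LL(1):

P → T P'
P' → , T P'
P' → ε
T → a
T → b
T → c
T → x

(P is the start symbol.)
Yes, the grammar is LL(1).

A grammar is LL(1) if for each non-terminal N with multiple productions, the predict sets of those productions are pairwise disjoint, where PREDICT(N → α) = (FIRST(α) \ {ε}) ∪ (FOLLOW(N) if α ⇒* ε).

Relevant sets:
  FOLLOW(P') = { $ }

For P':
  PREDICT(P' → ',' T P') = { ',' }
  PREDICT(P' → ε) = { $ }
For T:
  PREDICT(T → a) = { 'a' }
  PREDICT(T → b) = { 'b' }
  PREDICT(T → c) = { 'c' }
  PREDICT(T → x) = { 'x' }
P has a single production, so nothing to check there.

All predict sets are disjoint. The grammar IS LL(1).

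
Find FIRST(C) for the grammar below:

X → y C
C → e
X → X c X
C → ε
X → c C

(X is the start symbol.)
From C → e:
  - e is a terminal: add 'e' and stop
From C → ε:
  - ε-production, so ε ∈ FIRST(C)

Collecting: FIRST(C) = { 'e', ε }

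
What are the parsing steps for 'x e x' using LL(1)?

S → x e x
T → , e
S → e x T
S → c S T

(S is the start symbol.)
LL(1) parsing maintains a stack (initially the start symbol over $) and the input. At each step: if the stack top is a terminal, match it against the current input token; if it is a non-terminal N, replace it with the RHS of M[N, lookahead] (the unique production whose predict set contains the lookahead).

Stack is shown with the top on the left.

Stack    Input    Action
------------------------
S $      x e x $  output S → x e x
x e x $  x e x $  match 'x'
e x $    e x $    match 'e'
x $      x $      match 'x'
$        $        accept

The string is accepted.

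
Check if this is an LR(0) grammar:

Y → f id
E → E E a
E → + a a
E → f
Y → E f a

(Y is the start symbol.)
Augment with Y' → Y and build the canonical LR(0) collection (I0 = CLOSURE({[Y' → . Y]}), then GOTO on every symbol after a dot until no new states appear). It has 13 states:
  I0: { [E → . + a a], [E → . E E a], [E → . f], [Y → . E f a], [Y → . f id], [Y' → . Y] }  — shift
  I1: { [E → + . a a] }  — shift
  I2: { [E → . + a a], [E → . E E a], [E → . f], [E → E . E a], [Y → E . f a] }  — shift
  I3: { [Y' → Y .] }  — accept
  I4: { [E → f .], [Y → f . id] }  — shift, reduce
  I5: { [Y → f id .] }  — reduce
  I6: { [E → . + a a], [E → . E E a], [E → . f], [E → E . E a], [E → E E . a] }  — shift
  I7: { [E → f .], [Y → E f . a] }  — shift, reduce
  I8: { [Y → E f a .] }  — reduce
  I9: { [E → E E a .] }  — reduce
  I10: { [E → f .] }  — reduce
  I11: { [E → + a . a] }  — shift
  I12: { [E → + a a .] }  — reduce

Conflict in state I4:
  Shift-reduce conflict between [E → f .] and [Y → f . id]
So the grammar is NOT LR(0).

Answer: No. Shift-reduce conflict between [E → f .] and [Y → f . id]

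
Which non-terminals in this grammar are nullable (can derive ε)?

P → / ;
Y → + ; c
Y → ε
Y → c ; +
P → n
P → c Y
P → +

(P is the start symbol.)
{ 'Y' }

ε-productions: Y → ε
So Y is immediately nullable.
No further non-terminal can be added: every production for the remaining non-terminals contains a terminal or a non-nullable non-terminal.
Nullable = { 'Y' }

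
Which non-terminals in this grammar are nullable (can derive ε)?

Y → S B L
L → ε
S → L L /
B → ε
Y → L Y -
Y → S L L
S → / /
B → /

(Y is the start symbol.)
A non-terminal is nullable if it can derive ε (the empty string): either it has an ε-production, or it has a production whose right-hand side consists entirely of nullable non-terminals.

ε-productions: L → ε, B → ε
So L, B are immediately nullable.
No further non-terminal can be added: every production for the remaining non-terminals contains a terminal or a non-nullable non-terminal.
Nullable = { 'B', 'L' }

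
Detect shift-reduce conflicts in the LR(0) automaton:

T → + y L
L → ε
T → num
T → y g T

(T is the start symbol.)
A shift-reduce conflict occurs when an LR(0) state has both:
  - a complete (reduce) item [A → α .] (dot at the end), and
  - a shift item [B → β . c γ] (dot before a terminal).

Augment with T' → T and build the canonical LR(0) collection (I0 = CLOSURE({[T' → . T]}), then GOTO on every symbol after a dot until no new states appear). It has 9 states:
  I0: { [T → . + y L], [T → . num], [T → . y g T], [T' → . T] }  — shift
  I1: { [T → + . y L] }  — shift
  I2: { [T' → T .] }  — accept
  I3: { [T → num .] }  — reduce
  I4: { [T → y . g T] }  — shift
  I5: { [T → . + y L], [T → . num], [T → . y g T], [T → y g . T] }  — shift
  I6: { [T → y g T .] }  — reduce
  I7: { [L → .], [T → + y . L] }  — reduce
  I8: { [T → + y L .] }  — reduce

No state contains both a complete item and a shift item.

Answer: No shift-reduce conflicts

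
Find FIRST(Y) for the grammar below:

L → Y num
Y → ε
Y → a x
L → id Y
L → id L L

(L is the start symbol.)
{ 'a', ε }

To compute FIRST(Y), examine every production with Y on the left-hand side, reading each right-hand side left to right until a non-nullable symbol is reached.

From Y → ε:
  - ε-production, so ε ∈ FIRST(Y)
From Y → a x:
  - a is a terminal: add 'a' and stop

Collecting: FIRST(Y) = { 'a', ε }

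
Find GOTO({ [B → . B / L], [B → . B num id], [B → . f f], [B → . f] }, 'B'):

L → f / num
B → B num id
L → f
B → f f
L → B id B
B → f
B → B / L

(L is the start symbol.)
GOTO(I, 'B') = CLOSURE({ [A → αX.β] : [A → α.Xβ] ∈ I, X = 'B' })

Items with dot before 'B', with the dot advanced:
  [B → . B / L] → [B → B . / L]
  [B → . B num id] → [B → B . num id]
Closure adds nothing (no advanced item has the dot before a non-terminal).

GOTO = { [B → B . / L], [B → B . num id] }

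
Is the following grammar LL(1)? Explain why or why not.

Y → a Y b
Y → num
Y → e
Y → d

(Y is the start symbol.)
Yes, the grammar is LL(1).

For Y:
  PREDICT(Y → a Y b) = { 'a' }
  PREDICT(Y → num) = { 'num' }
  PREDICT(Y → e) = { 'e' }
  PREDICT(Y → d) = { 'd' }

All predict sets are disjoint. The grammar IS LL(1).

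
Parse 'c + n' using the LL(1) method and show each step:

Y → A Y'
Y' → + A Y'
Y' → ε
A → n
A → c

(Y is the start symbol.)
LL(1) parsing maintains a stack (initially the start symbol over $) and the input. At each step: if the stack top is a terminal, match it against the current input token; if it is a non-terminal N, replace it with the RHS of M[N, lookahead] (the unique production whose predict set contains the lookahead).

Stack is shown with the top on the left.

Stack     Input    Action
-------------------------
Y $       c + n $  output Y → A Y'
A Y' $    c + n $  output A → c
c Y' $    c + n $  match 'c'
Y' $      + n $    output Y' → + A Y'
+ A Y' $  + n $    match '+'
A Y' $    n $      output A → n
n Y' $    n $      match 'n'
Y' $      $        output Y' → ε
$         $        accept

The string is accepted.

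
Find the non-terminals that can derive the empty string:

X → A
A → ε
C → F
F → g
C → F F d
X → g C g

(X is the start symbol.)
{ 'A', 'X' }

A non-terminal is nullable if it can derive ε (the empty string): either it has an ε-production, or it has a production whose right-hand side consists entirely of nullable non-terminals.

ε-productions: A → ε
So A is immediately nullable.
X → A: every symbol on the right is nullable, so X is nullable too.
No further non-terminal can be added: every production for the remaining non-terminals contains a terminal or a non-nullable non-terminal.
Nullable = { 'A', 'X' }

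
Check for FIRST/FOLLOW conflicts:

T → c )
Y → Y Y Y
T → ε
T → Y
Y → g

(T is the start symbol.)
A FIRST/FOLLOW conflict occurs when a non-terminal N has a nullable alternative N → β (β ⇒* ε) and another alternative N → α with FIRST(α) ∩ FOLLOW(N) ≠ ∅: on such a lookahead the parser cannot decide between expanding α and letting N vanish via β.

Nullable non-terminals: T.
FIRST sets used below: FIRST(Y) = { 'g' }

T: nullable alternative(s) T → ε; FOLLOW(T) = { $ }
  T → c ): FIRST \ {ε} = { 'c' } — disjoint from FOLLOW(T)
  T → ε: FIRST \ {ε} = { } — this is the only nullable alternative, skip
  T → Y: FIRST \ {ε} = { 'g' } — disjoint from FOLLOW(T)

Y has no nullable alternative, so no FIRST/FOLLOW check is needed there.

No FIRST/FOLLOW conflicts found.

Answer: No FIRST/FOLLOW conflicts.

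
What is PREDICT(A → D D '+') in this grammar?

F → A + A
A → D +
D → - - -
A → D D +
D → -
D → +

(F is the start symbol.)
{ '+', '-' }

PREDICT(A → D D '+') = (FIRST(RHS) \ {ε}) ∪ (FOLLOW(A) if ε ∈ FIRST(RHS), i.e. RHS ⇒* ε)
FIRST(D) = { '+', '-' }
FIRST(D D '+') = { '+', '-' }
ε ∉ FIRST(D D '+'), so FOLLOW(A) is not added.
PREDICT(A → D D '+') = { '+', '-' }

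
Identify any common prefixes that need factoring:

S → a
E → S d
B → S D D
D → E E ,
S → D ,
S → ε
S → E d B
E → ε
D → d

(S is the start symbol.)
Left-factoring is needed when two productions for the same non-terminal
share a common prefix on the right-hand side.

Productions for S:
  S → a
  S → D ,
  S → ε
  S → E d B
Productions for E:
  E → S d
  E → ε
Productions for D:
  D → E E ,
  D → d

No common prefixes found.

Answer: No, left-factoring is not needed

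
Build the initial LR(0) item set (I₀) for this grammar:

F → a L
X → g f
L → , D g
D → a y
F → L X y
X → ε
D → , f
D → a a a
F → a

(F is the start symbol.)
{ [F → . L X y], [F → . a L], [F → . a], [F' → . F], [L → . , D g] }

First, augment the grammar with F' → F
I₀ = CLOSURE({ [F' → . F] }):
  [F' → . F] has the dot before F: add [F → . a L], [F → . L X y], [F → . a]
  [F → . L X y] has the dot before L: add [L → . , D g]
No further items can be added.

I₀ = { [F → . L X y], [F → . a L], [F → . a], [F' → . F], [L → . , D g] }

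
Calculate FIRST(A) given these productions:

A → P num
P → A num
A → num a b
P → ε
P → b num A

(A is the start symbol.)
{ 'b', 'num' }

FIRST sets of the other non-terminals involved (by the same procedure, iterated to a fixed point):
  FIRST(P) = { 'b', 'num', ε }

From A → P num:
  - P is a non-terminal: add FIRST(P) \ {ε} = { 'b', 'num' }
    P is nullable, so continue to the next symbol
  - num is a terminal: add 'num' and stop
From A → num a b:
  - num is a terminal: add 'num' and stop

Collecting: FIRST(A) = { 'b', 'num' }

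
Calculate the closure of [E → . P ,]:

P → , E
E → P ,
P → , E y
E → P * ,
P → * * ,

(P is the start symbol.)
{ [E → . P ,], [P → . * * ,], [P → . , E y], [P → . , E] }

Start with: [E → . P ,]
  [E → . P ,] has the dot before P: add [P → . , E], [P → . , E y], [P → . * * ,]
No further items can be added.

CLOSURE = { [E → . P ,], [P → . * * ,], [P → . , E y], [P → . , E] }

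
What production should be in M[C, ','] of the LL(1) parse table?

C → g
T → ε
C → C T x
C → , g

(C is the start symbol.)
C → C T x, C → , g

To find M[C, ','], we find productions for C where ',' is in the predict set (PREDICT(N → α) = (FIRST(α) \ {ε}) ∪ (FOLLOW(N) if α ⇒* ε)).

Relevant sets:
  FIRST(C) = { ',', 'g' }

C → g: PREDICT = { 'g' }
C → C T x: PREDICT = { ',', 'g' }
  ',' is in predict set, so this production goes in M[C, ',']
C → , g: PREDICT = { ',' }
  ',' is in predict set, so this production goes in M[C, ',']

M[C, ','] = C → C T x, C → , g  (a multiply-defined cell — the grammar is not LL(1))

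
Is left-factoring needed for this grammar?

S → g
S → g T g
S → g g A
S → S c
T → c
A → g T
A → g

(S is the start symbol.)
Yes, S has productions with common prefix 'g'; A has productions with common prefix 'g'

Left-factoring is needed when two productions for the same non-terminal
share a common prefix on the right-hand side.

Productions for S:
  S → g
  S → g T g
  S → g g A
  S → S c
Productions for A:
  A → g T
  A → g

Found common prefix 'g' in productions for S
Found common prefix 'g' in productions for A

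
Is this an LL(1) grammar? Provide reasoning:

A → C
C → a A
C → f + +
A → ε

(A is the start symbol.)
Yes, the grammar is LL(1).

Relevant sets:
  FIRST(C) = { 'a', 'f' }
  FOLLOW(A) = { $ }

For A:
  PREDICT(A → C) = { 'a', 'f' }
  PREDICT(A → ε) = { $ }
For C:
  PREDICT(C → a A) = { 'a' }
  PREDICT(C → f '+' '+') = { 'f' }

All predict sets are disjoint. The grammar IS LL(1).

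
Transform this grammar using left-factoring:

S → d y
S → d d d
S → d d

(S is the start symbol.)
Left-factoring transforms A → αβ₁ | αβ₂ into A → αA' and A' → β₁ | β₂
(α is the longest common prefix among the alternatives). Repeat until
no nonterminal has two alternatives with a common prefix.

Round 1: S has alternatives sharing prefix 'd'. Introduce S': S → d S'
  Add: S' → y
  Add: S' → d d
  Add: S' → d

Round 2: S' has alternatives sharing prefix 'd'. Introduce S'': S' → d S''
  Add: S'' → d
  Add: S'' → ε

No remaining common prefixes — done.

Resulting grammar:
S → d S'
S' → y
S' → d S''
S'' → d
S'' → ε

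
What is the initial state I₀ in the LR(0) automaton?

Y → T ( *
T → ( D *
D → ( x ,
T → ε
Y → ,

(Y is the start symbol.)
First, augment the grammar with Y' → Y
I₀ = CLOSURE({ [Y' → . Y] }):
  [Y' → . Y] has the dot before Y: add [Y → . T ( *], [Y → . ,]
  [Y → . T ( *] has the dot before T: add [T → . ( D *], [T → .]
No further items can be added.

I₀ = { [T → . ( D *], [T → .], [Y → . ,], [Y → . T ( *], [Y' → . Y] }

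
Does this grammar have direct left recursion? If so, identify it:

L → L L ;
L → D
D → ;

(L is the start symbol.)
Yes, L is left-recursive

L → L L ;: LEFT RECURSIVE (starts with L)
L → D: starts with D
D → ;: starts with ';'

The grammar has direct left recursion on: L.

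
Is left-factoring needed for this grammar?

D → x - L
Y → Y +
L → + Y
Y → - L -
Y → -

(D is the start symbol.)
Yes, Y has productions with common prefix '-'

Left-factoring is needed when two productions for the same non-terminal
share a common prefix on the right-hand side.

Productions for Y:
  Y → Y +
  Y → - L -
  Y → -

Found common prefix '-' in productions for Y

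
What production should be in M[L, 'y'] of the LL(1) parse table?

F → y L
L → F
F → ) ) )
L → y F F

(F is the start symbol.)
To find M[L, 'y'], we find productions for L where 'y' is in the predict set (PREDICT(N → α) = (FIRST(α) \ {ε}) ∪ (FOLLOW(N) if α ⇒* ε)).

Relevant sets:
  FIRST(F) = { ')', 'y' }

L → F: PREDICT = { ')', 'y' }
  'y' is in predict set, so this production goes in M[L, 'y']
L → y F F: PREDICT = { 'y' }
  'y' is in predict set, so this production goes in M[L, 'y']

M[L, 'y'] = L → F, L → y F F  (a multiply-defined cell — the grammar is not LL(1))

Answer: L → F, L → y F F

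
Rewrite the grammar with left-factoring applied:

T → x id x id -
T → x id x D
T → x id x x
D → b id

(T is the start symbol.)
Left-factoring transforms A → αβ₁ | αβ₂ into A → αA' and A' → β₁ | β₂
(α is the longest common prefix among the alternatives). Repeat until
no nonterminal has two alternatives with a common prefix.

Round 1: T has alternatives sharing prefix 'x id x'. Introduce T': T → x id x T'
  Add: T' → id -
  Add: T' → D
  Add: T' → x

No remaining common prefixes — done.

Resulting grammar:
T → x id x T'
T' → id -
T' → D
T' → x
D → b id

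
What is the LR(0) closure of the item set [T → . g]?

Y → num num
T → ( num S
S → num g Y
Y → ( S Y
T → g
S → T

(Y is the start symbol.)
{ [T → . g] }

To compute CLOSURE, for each item [A → α.Bβ] where B is a non-terminal, add [B → .γ] for all productions B → γ; repeat for the newly added items until nothing changes.

Start with: [T → . g]
The dot precedes the terminal g, so nothing is added.

CLOSURE = { [T → . g] }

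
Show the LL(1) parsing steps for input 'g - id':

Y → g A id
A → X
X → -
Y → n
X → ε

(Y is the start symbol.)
LL(1) parsing maintains a stack (initially the start symbol over $) and the input. At each step: if the stack top is a terminal, match it against the current input token; if it is a non-terminal N, replace it with the RHS of M[N, lookahead] (the unique production whose predict set contains the lookahead).

Stack is shown with the top on the left.

Stack     Input     Action
--------------------------
Y $       g - id $  output Y → g A id
g A id $  g - id $  match 'g'
A id $    - id $    output A → X
X id $    - id $    output X → -
- id $    - id $    match '-'
id $      id $      match 'id'
$         $         accept

The string is accepted.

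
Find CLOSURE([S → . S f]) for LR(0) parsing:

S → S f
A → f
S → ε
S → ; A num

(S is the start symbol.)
{ [S → . ; A num], [S → . S f], [S → .] }

Start with: [S → . S f]
  [S → . S f] has the dot before S: add [S → .], [S → . ; A num]
No further items can be added.

CLOSURE = { [S → . ; A num], [S → . S f], [S → .] }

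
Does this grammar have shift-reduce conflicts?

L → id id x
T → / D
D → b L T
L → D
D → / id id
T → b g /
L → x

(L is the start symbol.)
No shift-reduce conflicts

Augment with L' → L and build the canonical LR(0) collection (I0 = CLOSURE({[L' → . L]}), then GOTO on every symbol after a dot until no new states appear). It has 18 states:
  I0: { [D → . / id id], [D → . b L T], [L → . D], [L → . id id x], [L → . x], [L' → . L] }  — shift
  I1: { [D → / . id id] }  — shift
  I2: { [L → D .] }  — reduce
  I3: { [L' → L .] }  — accept
  I4: { [D → . / id id], [D → . b L T], [D → b . L T], [L → . D], [L → . id id x], [L → . x] }  — shift
  I5: { [L → id . id x] }  — shift
  I6: { [L → x .] }  — reduce
  I7: { [L → id id . x] }  — shift
  I8: { [L → id id x .] }  — reduce
  I9: { [D → b L . T], [T → . / D], [T → . b g /] }  — shift
  I10: { [D → . / id id], [D → . b L T], [T → / . D] }  — shift
  I11: { [D → b L T .] }  — reduce
  I12: { [T → b . g /] }  — shift
  I13: { [T → b g . /] }  — shift
  I14: { [T → b g / .] }  — reduce
  I15: { [T → / D .] }  — reduce
  I16: { [D → / id . id] }  — shift
  I17: { [D → / id id .] }  — reduce

No state contains both a complete item and a shift item.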